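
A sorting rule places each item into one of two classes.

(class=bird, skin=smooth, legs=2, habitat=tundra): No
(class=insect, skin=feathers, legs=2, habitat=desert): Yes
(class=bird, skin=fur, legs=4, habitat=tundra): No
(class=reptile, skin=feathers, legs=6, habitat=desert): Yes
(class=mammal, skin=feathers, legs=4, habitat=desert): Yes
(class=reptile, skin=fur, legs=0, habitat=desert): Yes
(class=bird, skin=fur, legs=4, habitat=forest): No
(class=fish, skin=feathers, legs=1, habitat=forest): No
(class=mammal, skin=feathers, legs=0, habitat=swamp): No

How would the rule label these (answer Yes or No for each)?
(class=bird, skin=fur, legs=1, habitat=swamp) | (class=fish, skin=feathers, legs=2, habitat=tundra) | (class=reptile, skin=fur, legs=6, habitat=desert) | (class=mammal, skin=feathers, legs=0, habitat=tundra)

No, No, Yes, No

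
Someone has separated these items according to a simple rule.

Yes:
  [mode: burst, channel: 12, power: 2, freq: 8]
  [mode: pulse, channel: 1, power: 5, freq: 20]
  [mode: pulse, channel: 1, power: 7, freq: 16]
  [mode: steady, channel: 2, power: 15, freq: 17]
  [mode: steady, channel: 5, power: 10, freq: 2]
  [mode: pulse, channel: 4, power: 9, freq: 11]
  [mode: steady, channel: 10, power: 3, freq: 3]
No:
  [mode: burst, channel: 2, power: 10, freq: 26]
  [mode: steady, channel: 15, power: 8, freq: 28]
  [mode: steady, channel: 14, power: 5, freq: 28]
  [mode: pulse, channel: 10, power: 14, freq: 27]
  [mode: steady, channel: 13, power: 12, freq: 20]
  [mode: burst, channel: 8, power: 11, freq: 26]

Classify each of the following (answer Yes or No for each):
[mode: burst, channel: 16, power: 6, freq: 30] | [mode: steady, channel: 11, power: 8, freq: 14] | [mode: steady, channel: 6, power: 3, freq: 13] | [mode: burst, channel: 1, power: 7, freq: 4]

One predicate separates the groups cleanly: freq ≤ 20 AND channel ≤ 12.

No, Yes, Yes, Yes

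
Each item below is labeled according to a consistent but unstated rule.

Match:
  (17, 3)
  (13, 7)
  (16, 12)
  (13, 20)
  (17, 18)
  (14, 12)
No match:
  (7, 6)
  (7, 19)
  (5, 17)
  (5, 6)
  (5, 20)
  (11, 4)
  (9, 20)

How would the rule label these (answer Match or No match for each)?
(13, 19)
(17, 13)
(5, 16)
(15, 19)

The common property of the 'Match' items is: first ≥ 12. No 'No match' item has it.
(13, 19) — first 13, hence Match.
(17, 13) — first 17, hence Match.
(5, 16) — first 5, hence No match.
(15, 19) — first 15, hence Match.

Match, Match, No match, Match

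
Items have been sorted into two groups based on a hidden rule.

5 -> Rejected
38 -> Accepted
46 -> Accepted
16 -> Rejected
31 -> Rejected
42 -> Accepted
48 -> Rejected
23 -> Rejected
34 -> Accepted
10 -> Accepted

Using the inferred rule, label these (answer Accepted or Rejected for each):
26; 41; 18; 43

The common property of the 'Accepted' items is: ≡ 2 (mod 4). No 'Rejected' item has it.
26: 26 mod 4 = 2, qualifies → Accepted. 41: 41 mod 4 = 1, doesn't match → Rejected. 18: 18 mod 4 = 2, qualifies → Accepted. 43: 43 mod 4 = 3, doesn't match → Rejected.

Accepted, Rejected, Accepted, Rejected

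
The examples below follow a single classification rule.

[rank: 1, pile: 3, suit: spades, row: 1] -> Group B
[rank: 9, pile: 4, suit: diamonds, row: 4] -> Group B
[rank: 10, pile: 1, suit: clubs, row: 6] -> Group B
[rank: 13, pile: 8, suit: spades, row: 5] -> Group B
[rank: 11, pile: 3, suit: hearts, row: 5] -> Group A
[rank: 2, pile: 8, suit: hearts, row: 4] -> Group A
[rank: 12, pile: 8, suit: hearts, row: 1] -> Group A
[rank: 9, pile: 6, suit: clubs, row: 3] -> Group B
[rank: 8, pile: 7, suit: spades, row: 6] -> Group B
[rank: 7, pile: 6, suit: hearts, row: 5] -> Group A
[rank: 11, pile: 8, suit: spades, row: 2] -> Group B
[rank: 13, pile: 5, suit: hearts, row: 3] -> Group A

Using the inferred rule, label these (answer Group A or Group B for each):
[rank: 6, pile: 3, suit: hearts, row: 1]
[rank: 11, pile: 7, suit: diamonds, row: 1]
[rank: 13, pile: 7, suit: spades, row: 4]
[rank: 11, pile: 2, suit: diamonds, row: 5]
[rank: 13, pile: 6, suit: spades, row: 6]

Group A, Group B, Group B, Group B, Group B

Rule: suit is hearts. This holds for each 'Group A' example and fails for each 'Group B' one.
[rank: 6, pile: 3, suit: hearts, row: 1]: suit is hearts — fits, so Group A. [rank: 11, pile: 7, suit: diamonds, row: 1]: suit is diamonds — fails the rule, so Group B. [rank: 13, pile: 7, suit: spades, row: 4]: suit is spades — fails the rule, so Group B. [rank: 11, pile: 2, suit: diamonds, row: 5]: suit is diamonds — fails the rule, so Group B. [rank: 13, pile: 6, suit: spades, row: 6]: suit is spades — fails the rule, so Group B.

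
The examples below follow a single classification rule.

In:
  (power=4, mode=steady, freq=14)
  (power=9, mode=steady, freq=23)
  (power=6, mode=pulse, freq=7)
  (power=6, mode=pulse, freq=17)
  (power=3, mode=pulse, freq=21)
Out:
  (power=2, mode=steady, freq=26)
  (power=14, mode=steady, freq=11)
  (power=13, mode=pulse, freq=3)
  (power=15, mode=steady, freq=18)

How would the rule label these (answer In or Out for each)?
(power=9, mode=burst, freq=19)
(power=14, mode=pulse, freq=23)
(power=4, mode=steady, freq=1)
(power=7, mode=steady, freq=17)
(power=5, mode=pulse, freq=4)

The distinguishing property — power ≤ 9 AND freq ≤ 23 — holds for all the 'In' cases and none of the 'Out' cases.

In, Out, In, In, In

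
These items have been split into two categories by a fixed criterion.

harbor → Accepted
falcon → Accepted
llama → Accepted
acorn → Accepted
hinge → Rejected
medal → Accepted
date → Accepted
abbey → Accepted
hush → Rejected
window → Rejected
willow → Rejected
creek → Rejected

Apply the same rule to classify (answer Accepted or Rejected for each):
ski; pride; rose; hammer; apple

The rule appears to be: contains 'a'.
ski — no 'a', hence Rejected. pride — no 'a', hence Rejected. rose — no 'a', hence Rejected. hammer — has 'a', hence Accepted. apple — has 'a', hence Accepted.

Rejected, Rejected, Rejected, Accepted, Accepted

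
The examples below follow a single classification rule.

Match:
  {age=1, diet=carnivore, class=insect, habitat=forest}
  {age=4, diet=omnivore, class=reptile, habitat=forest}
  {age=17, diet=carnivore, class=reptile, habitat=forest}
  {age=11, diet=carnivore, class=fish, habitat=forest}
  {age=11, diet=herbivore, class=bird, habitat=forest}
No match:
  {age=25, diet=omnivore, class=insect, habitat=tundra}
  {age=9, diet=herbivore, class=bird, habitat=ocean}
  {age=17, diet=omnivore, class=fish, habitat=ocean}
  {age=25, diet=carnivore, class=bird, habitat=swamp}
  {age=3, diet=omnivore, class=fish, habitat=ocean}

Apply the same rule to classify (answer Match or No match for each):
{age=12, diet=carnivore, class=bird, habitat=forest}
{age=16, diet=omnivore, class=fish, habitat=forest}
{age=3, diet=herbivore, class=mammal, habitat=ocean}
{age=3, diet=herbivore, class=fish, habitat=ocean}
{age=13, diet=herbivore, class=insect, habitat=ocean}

Match, Match, No match, No match, No match

The pattern is that an item is 'Match' exactly when: habitat is forest.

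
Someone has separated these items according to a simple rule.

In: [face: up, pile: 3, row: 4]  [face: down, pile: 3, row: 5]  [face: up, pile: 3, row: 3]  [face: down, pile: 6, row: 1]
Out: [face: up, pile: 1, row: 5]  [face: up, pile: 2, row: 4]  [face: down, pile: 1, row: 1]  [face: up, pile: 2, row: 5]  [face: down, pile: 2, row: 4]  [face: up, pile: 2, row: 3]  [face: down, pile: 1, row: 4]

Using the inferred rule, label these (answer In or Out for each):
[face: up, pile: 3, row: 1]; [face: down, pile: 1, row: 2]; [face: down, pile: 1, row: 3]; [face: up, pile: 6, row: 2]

Every 'In' example satisfies: pile ≥ 3. None of the 'Out' examples do.
[face: up, pile: 3, row: 1] — pile = 3, hence In.
[face: down, pile: 1, row: 2] — pile = 1, hence Out.
[face: down, pile: 1, row: 3] — pile = 1, hence Out.
[face: up, pile: 6, row: 2] — pile = 6, hence In.

In, Out, Out, In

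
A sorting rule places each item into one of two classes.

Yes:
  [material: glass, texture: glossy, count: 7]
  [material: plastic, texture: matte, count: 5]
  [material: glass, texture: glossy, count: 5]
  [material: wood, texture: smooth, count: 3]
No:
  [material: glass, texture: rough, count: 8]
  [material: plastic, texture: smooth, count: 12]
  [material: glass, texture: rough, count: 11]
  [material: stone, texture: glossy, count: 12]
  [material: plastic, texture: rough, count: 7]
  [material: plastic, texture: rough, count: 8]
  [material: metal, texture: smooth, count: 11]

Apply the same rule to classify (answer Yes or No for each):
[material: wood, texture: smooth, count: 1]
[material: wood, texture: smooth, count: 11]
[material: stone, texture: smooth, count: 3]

Yes, No, Yes

'Yes' ⟺ texture is not rough AND count ≤ 7.
[material: wood, texture: smooth, count: 1] — texture is smooth, count = 1, hence Yes. [material: wood, texture: smooth, count: 11] — texture is smooth, count = 11, hence No. [material: stone, texture: smooth, count: 3] — texture is smooth, count = 3, hence Yes.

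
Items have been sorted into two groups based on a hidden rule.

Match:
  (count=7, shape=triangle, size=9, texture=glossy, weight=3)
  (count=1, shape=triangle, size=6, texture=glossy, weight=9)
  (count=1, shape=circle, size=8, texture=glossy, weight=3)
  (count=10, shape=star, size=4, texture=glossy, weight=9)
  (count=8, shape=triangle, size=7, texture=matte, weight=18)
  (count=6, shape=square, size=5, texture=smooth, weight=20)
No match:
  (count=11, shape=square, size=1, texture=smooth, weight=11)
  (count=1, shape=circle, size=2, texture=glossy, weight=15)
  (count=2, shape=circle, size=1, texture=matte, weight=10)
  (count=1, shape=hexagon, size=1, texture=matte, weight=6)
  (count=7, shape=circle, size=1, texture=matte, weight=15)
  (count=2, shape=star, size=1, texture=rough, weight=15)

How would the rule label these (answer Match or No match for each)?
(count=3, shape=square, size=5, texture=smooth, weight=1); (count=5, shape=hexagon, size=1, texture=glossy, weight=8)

Match, No match

'Match' ⟺ size ≥ 4.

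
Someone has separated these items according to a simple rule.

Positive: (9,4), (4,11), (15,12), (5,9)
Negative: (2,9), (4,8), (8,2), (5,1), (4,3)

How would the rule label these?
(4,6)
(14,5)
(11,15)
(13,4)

The common property of the 'Positive' items is: sum ≥ 13. No 'Negative' item has it.
Negative: (4,6), since 4+6 = 10. Positive: (14,5), since 14+5 = 19. Positive: (11,15), since 11+15 = 26. Positive: (13,4), since 13+4 = 17.

Negative, Positive, Positive, Positive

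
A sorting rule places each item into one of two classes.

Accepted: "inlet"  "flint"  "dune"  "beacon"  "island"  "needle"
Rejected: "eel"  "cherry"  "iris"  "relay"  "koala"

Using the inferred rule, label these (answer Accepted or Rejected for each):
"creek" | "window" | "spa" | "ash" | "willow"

Every 'Accepted' example satisfies: contains 'n'. None of the 'Rejected' examples do.
"creek": no 'n', fails the rule → Rejected. "window": has 'n', checks out → Accepted. "spa": no 'n', fails the rule → Rejected. "ash": no 'n', fails the rule → Rejected. "willow": no 'n', fails the rule → Rejected.

Rejected, Accepted, Rejected, Rejected, Rejected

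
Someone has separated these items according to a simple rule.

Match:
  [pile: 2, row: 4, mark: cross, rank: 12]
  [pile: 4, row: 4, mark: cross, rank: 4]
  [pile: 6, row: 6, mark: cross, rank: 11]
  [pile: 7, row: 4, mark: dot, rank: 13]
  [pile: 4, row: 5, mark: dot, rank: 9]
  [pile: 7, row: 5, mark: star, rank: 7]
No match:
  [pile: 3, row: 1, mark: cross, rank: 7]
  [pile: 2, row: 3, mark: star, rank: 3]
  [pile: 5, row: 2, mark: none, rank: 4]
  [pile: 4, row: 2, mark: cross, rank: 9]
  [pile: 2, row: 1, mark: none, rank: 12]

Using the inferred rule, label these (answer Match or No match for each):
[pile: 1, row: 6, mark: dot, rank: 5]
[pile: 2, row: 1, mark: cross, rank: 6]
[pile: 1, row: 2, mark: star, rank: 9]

Match, No match, No match

The common property of the 'Match' items is: row ≥ 4. No 'No match' item has it.
[pile: 1, row: 6, mark: dot, rank: 5]: Match (row = 6).
[pile: 2, row: 1, mark: cross, rank: 6]: No match (row = 1).
[pile: 1, row: 2, mark: star, rank: 9]: No match (row = 2).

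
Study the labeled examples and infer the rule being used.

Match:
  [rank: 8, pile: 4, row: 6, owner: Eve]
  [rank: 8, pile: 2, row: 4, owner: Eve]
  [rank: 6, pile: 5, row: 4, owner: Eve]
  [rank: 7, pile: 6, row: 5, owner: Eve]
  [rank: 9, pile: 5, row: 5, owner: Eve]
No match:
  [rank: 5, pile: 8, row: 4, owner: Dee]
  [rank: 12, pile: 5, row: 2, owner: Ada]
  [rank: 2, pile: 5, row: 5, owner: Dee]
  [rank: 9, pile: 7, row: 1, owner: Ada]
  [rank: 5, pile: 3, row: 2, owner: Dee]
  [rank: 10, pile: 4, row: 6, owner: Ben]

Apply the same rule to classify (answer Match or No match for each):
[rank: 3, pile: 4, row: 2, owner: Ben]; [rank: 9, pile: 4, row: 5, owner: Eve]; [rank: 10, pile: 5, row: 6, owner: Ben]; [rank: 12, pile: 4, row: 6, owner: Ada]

The distinguishing property — owner is Eve — holds for all the 'Match' cases and none of the 'No match' cases.
[rank: 3, pile: 4, row: 2, owner: Ben] → owner is Ben → No match.
[rank: 9, pile: 4, row: 5, owner: Eve] → owner is Eve → Match.
[rank: 10, pile: 5, row: 6, owner: Ben] → owner is Ben → No match.
[rank: 12, pile: 4, row: 6, owner: Ada] → owner is Ada → No match.

No match, Match, No match, No match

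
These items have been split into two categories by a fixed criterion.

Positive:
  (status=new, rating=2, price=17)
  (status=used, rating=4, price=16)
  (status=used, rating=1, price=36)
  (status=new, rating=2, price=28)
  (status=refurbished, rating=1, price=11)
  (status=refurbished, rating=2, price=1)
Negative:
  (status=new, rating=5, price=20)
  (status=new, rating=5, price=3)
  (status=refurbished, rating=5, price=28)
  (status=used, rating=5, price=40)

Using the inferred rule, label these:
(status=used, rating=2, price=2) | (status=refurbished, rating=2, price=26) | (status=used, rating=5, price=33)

Positive, Positive, Negative

The rule appears to be: rating ≤ 4.
(status=used, rating=2, price=2) → rating = 2 → Positive. (status=refurbished, rating=2, price=26) → rating = 2 → Positive. (status=used, rating=5, price=33) → rating = 5 → Negative.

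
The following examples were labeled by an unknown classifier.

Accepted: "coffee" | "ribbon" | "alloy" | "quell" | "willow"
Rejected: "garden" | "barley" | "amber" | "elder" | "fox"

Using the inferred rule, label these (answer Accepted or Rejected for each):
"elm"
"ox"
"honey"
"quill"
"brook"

The pattern is that an item is 'Accepted' exactly when: has a double letter.
"elm": Rejected (no doubled letter). "ox": Rejected (no doubled letter). "honey": Rejected (no doubled letter). "quill": Accepted ('ll' doubled). "brook": Accepted ('oo' doubled).

Rejected, Rejected, Rejected, Accepted, Accepted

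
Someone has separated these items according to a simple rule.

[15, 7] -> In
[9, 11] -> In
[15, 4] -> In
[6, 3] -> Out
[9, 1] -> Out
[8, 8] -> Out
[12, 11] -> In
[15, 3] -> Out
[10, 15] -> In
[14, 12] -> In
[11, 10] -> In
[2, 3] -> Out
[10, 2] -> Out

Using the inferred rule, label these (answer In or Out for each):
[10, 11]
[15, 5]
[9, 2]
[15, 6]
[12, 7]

The distinguishing property — sum ≥ 19 — holds for all the 'In' cases and none of the 'Out' cases.

In, In, Out, In, In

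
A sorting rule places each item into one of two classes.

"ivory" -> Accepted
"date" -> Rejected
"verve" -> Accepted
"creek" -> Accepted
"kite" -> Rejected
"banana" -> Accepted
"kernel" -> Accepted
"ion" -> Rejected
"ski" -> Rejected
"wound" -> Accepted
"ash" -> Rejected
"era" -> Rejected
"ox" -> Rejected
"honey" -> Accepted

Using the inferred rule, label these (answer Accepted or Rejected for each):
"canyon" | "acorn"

The distinguishing property — length ≥ 5 — holds for all the 'Accepted' cases and none of the 'Rejected' cases.

Accepted, Accepted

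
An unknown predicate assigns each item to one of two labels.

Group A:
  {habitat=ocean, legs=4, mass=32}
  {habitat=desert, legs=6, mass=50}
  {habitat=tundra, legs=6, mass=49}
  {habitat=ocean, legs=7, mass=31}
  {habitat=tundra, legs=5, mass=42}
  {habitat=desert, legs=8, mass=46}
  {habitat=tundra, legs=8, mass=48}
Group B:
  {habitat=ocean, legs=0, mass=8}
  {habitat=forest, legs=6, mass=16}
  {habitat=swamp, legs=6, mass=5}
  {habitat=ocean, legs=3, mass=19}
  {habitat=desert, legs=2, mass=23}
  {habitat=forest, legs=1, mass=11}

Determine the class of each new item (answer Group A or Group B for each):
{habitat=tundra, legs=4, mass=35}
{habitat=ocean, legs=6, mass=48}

Group A, Group A

The common property of the 'Group A' items is: mass ≥ 31. No 'Group B' item has it.
{habitat=tundra, legs=4, mass=35}: mass = 35, passes → Group A. {habitat=ocean, legs=6, mass=48}: mass = 48, passes → Group A.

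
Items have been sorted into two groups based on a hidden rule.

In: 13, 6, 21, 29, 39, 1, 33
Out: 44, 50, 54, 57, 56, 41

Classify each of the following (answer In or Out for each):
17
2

'In' ⟺ at most 39.

In, In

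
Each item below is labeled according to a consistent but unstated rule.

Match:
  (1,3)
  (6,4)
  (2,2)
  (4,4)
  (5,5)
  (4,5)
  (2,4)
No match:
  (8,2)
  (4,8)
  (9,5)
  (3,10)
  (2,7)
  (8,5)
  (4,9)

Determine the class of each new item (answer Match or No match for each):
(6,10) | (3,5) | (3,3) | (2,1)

No match, Match, Match, Match

Rule: max ≤ 6. This holds for each 'Match' example and fails for each 'No match' one.
(6,10) — max 10, hence No match.
(3,5) — max 5, hence Match.
(3,3) — max 3, hence Match.
(2,1) — max 2, hence Match.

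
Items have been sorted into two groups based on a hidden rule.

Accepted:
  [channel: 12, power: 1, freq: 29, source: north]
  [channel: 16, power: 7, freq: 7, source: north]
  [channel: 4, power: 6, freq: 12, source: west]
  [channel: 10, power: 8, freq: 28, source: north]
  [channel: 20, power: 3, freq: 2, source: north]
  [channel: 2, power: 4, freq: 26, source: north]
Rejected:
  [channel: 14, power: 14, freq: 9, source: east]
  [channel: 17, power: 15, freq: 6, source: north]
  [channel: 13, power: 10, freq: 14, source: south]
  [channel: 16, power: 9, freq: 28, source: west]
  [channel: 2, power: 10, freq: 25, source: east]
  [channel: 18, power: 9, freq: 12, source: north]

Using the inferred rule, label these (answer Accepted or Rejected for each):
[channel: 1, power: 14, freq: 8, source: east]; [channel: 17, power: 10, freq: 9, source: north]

Rejected, Rejected

The rule appears to be: power ≤ 8.
[channel: 1, power: 14, freq: 8, source: east]: Rejected (power = 14). [channel: 17, power: 10, freq: 9, source: north]: Rejected (power = 10).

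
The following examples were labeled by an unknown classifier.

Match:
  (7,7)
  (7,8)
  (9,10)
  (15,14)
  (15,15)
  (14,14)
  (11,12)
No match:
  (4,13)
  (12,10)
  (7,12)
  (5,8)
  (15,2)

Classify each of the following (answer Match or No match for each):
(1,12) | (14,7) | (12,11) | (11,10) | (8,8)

No match, No match, Match, Match, Match

The distinguishing property — |first − second| ≤ 1 — holds for all the 'Match' cases and none of the 'No match' cases.
(1,12): |1−12| = 11, doesn't qualify → No match. (14,7): |14−7| = 7, doesn't qualify → No match. (12,11): |12−11| = 1, passes → Match. (11,10): |11−10| = 1, passes → Match. (8,8): |8−8| = 0, passes → Match.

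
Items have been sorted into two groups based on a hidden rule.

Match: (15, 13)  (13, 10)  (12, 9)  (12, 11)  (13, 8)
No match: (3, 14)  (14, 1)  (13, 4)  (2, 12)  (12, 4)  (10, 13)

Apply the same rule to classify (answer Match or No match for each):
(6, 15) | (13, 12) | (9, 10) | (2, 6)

Every 'Match' example satisfies: first > second AND sum ≥ 21. None of the 'No match' examples do.
(6, 15) — 6 < 15, 6+15 = 21, hence No match.
(13, 12) — 13 > 12, 13+12 = 25, hence Match.
(9, 10) — 9 < 10, 9+10 = 19, hence No match.
(2, 6) — 2 < 6, 2+6 = 8, hence No match.

No match, Match, No match, No match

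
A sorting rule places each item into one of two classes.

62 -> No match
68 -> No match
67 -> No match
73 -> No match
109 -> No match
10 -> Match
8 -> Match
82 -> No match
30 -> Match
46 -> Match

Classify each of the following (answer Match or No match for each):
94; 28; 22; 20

The classifier is using: at most 46.
94 — 94 > 46, hence No match. 28 — 28 ≤ 46, hence Match. 22 — 22 ≤ 46, hence Match. 20 — 20 ≤ 46, hence Match.

No match, Match, Match, Match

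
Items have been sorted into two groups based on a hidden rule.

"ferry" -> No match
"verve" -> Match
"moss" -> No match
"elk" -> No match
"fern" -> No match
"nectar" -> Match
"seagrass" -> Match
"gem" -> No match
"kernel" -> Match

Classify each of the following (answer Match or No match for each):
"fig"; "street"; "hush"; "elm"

No match, Match, No match, No match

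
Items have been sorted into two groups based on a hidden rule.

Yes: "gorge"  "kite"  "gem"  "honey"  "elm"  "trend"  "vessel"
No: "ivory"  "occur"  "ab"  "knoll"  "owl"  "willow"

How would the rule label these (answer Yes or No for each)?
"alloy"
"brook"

No, No

The classifier is using: contains 'e'.
"alloy" — no 'e', hence No.
"brook" — no 'e', hence No.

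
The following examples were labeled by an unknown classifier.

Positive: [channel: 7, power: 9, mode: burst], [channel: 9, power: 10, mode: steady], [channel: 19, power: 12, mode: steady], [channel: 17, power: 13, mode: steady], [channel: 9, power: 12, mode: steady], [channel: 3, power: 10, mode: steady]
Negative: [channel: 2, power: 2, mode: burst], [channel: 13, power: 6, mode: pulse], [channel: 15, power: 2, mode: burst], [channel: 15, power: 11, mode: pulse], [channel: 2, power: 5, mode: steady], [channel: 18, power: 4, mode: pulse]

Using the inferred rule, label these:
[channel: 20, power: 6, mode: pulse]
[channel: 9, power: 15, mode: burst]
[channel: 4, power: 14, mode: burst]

The classifier is using: power ≥ 9 AND power ≠ 11.
[channel: 20, power: 6, mode: pulse]: power = 6 — fails the rule, so Negative.
[channel: 9, power: 15, mode: burst]: power = 15 — qualifies, so Positive.
[channel: 4, power: 14, mode: burst]: power = 14 — qualifies, so Positive.

Negative, Positive, Positive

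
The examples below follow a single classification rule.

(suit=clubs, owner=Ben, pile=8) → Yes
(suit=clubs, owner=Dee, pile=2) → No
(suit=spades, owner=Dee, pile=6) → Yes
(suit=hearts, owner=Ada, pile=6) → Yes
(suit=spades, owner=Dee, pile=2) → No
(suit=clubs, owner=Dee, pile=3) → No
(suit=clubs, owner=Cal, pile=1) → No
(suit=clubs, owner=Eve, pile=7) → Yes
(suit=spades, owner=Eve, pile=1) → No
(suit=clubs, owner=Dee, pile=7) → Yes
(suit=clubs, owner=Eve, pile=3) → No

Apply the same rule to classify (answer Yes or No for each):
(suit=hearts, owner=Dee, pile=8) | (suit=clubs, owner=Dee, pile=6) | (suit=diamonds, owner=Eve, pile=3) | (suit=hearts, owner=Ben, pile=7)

Yes, Yes, No, Yes

Rule: pile ≥ 6. This holds for each 'Yes' example and fails for each 'No' one.
(suit=hearts, owner=Dee, pile=8): Yes (pile = 8).
(suit=clubs, owner=Dee, pile=6): Yes (pile = 6).
(suit=diamonds, owner=Eve, pile=3): No (pile = 3).
(suit=hearts, owner=Ben, pile=7): Yes (pile = 7).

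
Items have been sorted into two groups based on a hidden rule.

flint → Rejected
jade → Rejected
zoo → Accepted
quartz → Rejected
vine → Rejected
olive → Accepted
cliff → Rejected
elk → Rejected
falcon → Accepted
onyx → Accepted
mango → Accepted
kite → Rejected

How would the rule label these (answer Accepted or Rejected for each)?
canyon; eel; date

Checking candidate rules against both groups, what survives is: contains 'o'.
Accepted: canyon, since has 'o'. Rejected: eel, since no 'o'. Rejected: date, since no 'o'.

Accepted, Rejected, Rejected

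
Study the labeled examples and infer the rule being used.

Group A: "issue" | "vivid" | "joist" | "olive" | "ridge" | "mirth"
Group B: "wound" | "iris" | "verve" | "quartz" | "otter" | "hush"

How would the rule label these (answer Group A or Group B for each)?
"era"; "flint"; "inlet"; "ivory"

One predicate separates the groups cleanly: odd length AND contains 'i'.
"era": length 3, no 'i', does not pass → Group B. "flint": length 5, has 'i', fits → Group A. "inlet": length 5, has 'i', fits → Group A. "ivory": length 5, has 'i', fits → Group A.

Group B, Group A, Group A, Group A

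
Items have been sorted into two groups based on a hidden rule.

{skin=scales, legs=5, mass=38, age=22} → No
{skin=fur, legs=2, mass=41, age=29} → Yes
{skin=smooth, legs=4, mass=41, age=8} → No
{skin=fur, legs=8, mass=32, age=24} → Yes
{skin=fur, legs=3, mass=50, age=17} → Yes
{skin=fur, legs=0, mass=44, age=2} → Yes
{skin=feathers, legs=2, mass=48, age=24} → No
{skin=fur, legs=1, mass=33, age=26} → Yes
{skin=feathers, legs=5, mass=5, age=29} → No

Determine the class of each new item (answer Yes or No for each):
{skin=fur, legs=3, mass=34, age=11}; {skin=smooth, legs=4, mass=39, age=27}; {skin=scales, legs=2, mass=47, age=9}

Yes, No, No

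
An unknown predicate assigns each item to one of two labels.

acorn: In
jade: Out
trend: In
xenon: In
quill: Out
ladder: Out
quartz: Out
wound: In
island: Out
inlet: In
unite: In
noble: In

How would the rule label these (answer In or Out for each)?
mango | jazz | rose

The classifier is using: odd length AND contains 'n'.
mango: length 5, has 'n' — meets the rule, so In. jazz: length 4, no 'n' — doesn't match, so Out. rose: length 4, no 'n' — doesn't match, so Out.

In, Out, Out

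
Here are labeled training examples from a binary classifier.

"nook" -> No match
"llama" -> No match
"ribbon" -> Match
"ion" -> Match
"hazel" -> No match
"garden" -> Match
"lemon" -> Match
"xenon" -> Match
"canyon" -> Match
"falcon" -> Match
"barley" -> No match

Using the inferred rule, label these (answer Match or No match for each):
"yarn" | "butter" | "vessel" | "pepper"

The common property of the 'Match' items is: ends with 'n'. No 'No match' item has it.
"yarn": Match (ends with 'n'). "butter": No match (ends with 'r'). "vessel": No match (ends with 'l'). "pepper": No match (ends with 'r').

Match, No match, No match, No match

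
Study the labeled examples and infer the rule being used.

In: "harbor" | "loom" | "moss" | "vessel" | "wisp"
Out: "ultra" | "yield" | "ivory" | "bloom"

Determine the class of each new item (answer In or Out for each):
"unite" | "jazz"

Out, In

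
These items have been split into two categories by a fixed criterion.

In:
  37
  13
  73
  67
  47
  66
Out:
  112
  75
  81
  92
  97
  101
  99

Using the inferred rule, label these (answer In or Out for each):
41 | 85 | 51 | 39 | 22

In, Out, In, In, In

The simplest hypothesis consistent with all the labels is: at most 73.
41 — 41 ≤ 73, hence In. 85 — 85 > 73, hence Out. 51 — 51 ≤ 73, hence In. 39 — 39 ≤ 73, hence In. 22 — 22 ≤ 73, hence In.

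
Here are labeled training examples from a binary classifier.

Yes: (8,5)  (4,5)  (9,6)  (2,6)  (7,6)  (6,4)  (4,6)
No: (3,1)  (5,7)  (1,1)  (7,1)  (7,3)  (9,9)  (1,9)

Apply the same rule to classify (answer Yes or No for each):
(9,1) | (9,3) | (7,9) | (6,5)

The classifier is using: product is even.
(9,1): 9·1 = 9, lacks this property → No.
(9,3): 9·3 = 27, lacks this property → No.
(7,9): 7·9 = 63, lacks this property → No.
(6,5): 6·5 = 30, fits → Yes.

No, No, No, Yes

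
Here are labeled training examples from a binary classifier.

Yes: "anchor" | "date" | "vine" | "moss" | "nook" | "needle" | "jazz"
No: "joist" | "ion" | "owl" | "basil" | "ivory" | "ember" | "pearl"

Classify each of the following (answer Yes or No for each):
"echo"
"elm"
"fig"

The common property of the 'Yes' items is: even length. No 'No' item has it.
"echo": Yes (length 4).
"elm": No (length 3).
"fig": No (length 3).

Yes, No, No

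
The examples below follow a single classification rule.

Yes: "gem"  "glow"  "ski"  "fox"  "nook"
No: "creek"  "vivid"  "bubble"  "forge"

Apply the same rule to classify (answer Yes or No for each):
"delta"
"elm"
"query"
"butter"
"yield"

No, Yes, No, No, No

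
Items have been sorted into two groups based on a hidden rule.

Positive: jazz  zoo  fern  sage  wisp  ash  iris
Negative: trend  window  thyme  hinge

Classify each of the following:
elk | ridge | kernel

Positive, Negative, Negative

'Positive' ⟺ length ≤ 4.
Positive: elk, since length 3.
Negative: ridge, since length 5.
Negative: kernel, since length 6.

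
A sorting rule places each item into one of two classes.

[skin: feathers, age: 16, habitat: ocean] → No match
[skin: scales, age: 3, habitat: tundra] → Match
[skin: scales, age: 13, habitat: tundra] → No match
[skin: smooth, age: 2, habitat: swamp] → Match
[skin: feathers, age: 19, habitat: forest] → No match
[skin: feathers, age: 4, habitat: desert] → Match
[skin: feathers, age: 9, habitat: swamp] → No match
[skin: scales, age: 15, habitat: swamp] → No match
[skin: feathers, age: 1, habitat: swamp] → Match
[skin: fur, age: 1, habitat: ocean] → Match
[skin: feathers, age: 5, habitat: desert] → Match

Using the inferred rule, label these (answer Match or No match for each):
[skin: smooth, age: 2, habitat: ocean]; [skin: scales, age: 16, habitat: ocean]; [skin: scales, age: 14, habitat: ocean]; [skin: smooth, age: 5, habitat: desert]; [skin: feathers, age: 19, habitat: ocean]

Match, No match, No match, Match, No match

The rule appears to be: age ≤ 5.
[skin: smooth, age: 2, habitat: ocean] → age = 2 → Match. [skin: scales, age: 16, habitat: ocean] → age = 16 → No match. [skin: scales, age: 14, habitat: ocean] → age = 14 → No match. [skin: smooth, age: 5, habitat: desert] → age = 5 → Match. [skin: feathers, age: 19, habitat: ocean] → age = 19 → No match.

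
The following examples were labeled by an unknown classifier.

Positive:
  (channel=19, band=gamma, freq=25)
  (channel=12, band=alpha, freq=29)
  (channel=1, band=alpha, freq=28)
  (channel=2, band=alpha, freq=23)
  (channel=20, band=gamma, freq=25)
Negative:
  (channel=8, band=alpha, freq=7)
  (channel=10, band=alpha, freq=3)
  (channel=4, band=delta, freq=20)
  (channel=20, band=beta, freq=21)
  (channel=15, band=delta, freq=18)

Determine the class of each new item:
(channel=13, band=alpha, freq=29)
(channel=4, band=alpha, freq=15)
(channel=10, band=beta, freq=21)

Positive, Negative, Negative

'Positive' ⟺ freq ≥ 23.
Positive: (channel=13, band=alpha, freq=29), since freq = 29.
Negative: (channel=4, band=alpha, freq=15), since freq = 15.
Negative: (channel=10, band=beta, freq=21), since freq = 21.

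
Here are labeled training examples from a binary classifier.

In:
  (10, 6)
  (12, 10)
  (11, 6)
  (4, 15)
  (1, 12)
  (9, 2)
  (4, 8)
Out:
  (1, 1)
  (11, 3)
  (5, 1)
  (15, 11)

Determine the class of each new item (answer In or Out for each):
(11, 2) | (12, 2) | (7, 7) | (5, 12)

The rule appears to be: product is even.
(11, 2): 11·2 = 22 — has this property, so In.
(12, 2): 12·2 = 24 — has this property, so In.
(7, 7): 7·7 = 49 — lacks this property, so Out.
(5, 12): 5·12 = 60 — has this property, so In.

In, In, Out, In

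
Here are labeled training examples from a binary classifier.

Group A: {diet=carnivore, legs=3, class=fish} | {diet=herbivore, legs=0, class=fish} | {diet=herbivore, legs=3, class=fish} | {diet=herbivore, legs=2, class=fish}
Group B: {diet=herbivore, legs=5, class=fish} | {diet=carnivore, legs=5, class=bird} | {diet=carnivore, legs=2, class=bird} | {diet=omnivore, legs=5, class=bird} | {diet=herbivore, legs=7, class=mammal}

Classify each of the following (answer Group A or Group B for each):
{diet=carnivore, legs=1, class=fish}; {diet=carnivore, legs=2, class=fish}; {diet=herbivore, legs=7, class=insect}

The common property of the 'Group A' items is: class is fish AND legs ≤ 3. No 'Group B' item has it.
{diet=carnivore, legs=1, class=fish} → class is fish, legs = 1 → Group A. {diet=carnivore, legs=2, class=fish} → class is fish, legs = 2 → Group A. {diet=herbivore, legs=7, class=insect} → class is insect, legs = 7 → Group B.

Group A, Group A, Group B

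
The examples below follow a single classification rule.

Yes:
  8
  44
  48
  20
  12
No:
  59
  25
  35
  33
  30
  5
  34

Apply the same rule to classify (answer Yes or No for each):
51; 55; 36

No, No, Yes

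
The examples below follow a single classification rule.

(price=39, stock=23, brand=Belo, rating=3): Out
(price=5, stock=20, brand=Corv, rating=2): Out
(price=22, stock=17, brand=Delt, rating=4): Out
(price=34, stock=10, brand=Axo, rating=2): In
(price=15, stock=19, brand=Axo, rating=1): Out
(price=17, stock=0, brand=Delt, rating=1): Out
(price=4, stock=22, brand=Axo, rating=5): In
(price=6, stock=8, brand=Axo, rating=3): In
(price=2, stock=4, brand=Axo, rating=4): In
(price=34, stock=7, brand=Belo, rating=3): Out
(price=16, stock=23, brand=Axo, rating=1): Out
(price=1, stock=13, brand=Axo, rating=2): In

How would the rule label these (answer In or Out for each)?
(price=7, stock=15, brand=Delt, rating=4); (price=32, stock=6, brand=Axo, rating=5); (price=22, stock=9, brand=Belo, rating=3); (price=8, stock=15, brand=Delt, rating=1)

The classifier is using: brand is Axo AND rating ≥ 2.
(price=7, stock=15, brand=Delt, rating=4): brand is Delt, rating = 4, fails this test → Out.
(price=32, stock=6, brand=Axo, rating=5): brand is Axo, rating = 5, passes → In.
(price=22, stock=9, brand=Belo, rating=3): brand is Belo, rating = 3, fails this test → Out.
(price=8, stock=15, brand=Delt, rating=1): brand is Delt, rating = 1, fails this test → Out.

Out, In, Out, Out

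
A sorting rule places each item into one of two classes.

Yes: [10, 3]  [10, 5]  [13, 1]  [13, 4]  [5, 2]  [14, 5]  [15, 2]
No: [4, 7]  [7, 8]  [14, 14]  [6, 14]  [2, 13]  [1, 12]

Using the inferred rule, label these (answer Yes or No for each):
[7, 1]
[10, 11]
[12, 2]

Yes, No, Yes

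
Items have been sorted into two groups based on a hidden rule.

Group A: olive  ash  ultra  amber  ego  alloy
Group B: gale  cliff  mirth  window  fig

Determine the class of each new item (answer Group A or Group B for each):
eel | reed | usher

Group A, Group B, Group A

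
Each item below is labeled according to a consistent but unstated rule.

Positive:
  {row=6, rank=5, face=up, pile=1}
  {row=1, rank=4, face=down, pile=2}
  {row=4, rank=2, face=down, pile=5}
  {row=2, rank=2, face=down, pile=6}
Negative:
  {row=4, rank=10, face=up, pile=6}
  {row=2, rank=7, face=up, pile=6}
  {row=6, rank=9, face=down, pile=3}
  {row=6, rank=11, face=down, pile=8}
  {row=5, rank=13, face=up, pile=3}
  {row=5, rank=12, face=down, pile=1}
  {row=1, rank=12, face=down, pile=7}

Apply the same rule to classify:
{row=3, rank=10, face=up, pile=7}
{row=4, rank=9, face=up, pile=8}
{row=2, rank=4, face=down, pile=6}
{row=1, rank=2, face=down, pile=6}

Negative, Negative, Positive, Positive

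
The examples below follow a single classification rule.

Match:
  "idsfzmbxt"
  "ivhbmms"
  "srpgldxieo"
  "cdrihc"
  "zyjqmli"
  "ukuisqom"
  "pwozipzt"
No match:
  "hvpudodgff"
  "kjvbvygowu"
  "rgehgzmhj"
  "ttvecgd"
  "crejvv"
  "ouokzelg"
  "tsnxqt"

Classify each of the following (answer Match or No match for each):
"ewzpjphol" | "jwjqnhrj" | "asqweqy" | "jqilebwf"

No match, No match, No match, Match

Comparing the two groups points to one rule — contains 'i'.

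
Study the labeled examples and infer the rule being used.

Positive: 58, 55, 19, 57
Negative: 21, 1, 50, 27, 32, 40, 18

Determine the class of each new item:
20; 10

Negative, Negative

The simplest hypothesis consistent with all the labels is: digit sum ≥ 10.
20 — digit sum 2+0 = 2, hence Negative.
10 — digit sum 1+0 = 1, hence Negative.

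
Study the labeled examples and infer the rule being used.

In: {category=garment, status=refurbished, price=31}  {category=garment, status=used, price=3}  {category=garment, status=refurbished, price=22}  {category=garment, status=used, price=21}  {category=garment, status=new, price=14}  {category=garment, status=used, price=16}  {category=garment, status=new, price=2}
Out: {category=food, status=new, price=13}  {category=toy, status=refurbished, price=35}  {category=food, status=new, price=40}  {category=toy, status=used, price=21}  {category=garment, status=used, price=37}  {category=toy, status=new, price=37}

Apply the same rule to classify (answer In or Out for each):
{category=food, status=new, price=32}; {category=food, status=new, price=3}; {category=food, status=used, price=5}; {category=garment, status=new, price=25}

A rule that fits every label: category is garment AND price ≤ 31 — true of each 'In' example, false of each 'Out' one.

Out, Out, Out, In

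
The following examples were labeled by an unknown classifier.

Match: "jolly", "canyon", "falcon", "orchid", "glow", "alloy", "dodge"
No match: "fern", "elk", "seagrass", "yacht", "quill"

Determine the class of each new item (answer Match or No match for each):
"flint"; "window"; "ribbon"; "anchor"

No match, Match, Match, Match

A rule that fits every label: contains 'o' — true of each 'Match' example, false of each 'No match' one.
"flint" — no 'o', hence No match. "window" — has 'o', hence Match. "ribbon" — has 'o', hence Match. "anchor" — has 'o', hence Match.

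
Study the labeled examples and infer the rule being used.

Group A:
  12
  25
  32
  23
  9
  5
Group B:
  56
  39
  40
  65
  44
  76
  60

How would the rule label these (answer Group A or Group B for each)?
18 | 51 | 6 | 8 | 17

The classifier is using: at most 32.

Group A, Group B, Group A, Group A, Group A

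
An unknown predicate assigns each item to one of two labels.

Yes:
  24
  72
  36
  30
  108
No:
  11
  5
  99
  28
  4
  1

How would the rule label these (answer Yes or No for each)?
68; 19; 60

No, No, Yes

All 'Yes' examples share one property — multiple of 6 — and every 'No' example lacks it.
No: 68, since 68 = 6·11 + 2.
No: 19, since 19 = 6·3 + 1.
Yes: 60, since 60 = 6·10.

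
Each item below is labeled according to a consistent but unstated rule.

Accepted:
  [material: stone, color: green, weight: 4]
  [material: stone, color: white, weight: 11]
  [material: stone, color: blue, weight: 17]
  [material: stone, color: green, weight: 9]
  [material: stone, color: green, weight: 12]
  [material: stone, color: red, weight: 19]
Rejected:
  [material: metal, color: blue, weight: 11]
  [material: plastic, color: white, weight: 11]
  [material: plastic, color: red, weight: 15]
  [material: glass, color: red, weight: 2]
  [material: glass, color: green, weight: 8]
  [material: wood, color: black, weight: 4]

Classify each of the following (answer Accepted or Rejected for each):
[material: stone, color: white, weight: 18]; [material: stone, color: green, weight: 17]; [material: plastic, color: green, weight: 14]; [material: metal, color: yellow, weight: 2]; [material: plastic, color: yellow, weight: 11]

Accepted, Accepted, Rejected, Rejected, Rejected

The distinguishing property — material is stone — holds for all the 'Accepted' cases and none of the 'Rejected' cases.
[material: stone, color: white, weight: 18] — material is stone, hence Accepted.
[material: stone, color: green, weight: 17] — material is stone, hence Accepted.
[material: plastic, color: green, weight: 14] — material is plastic, hence Rejected.
[material: metal, color: yellow, weight: 2] — material is metal, hence Rejected.
[material: plastic, color: yellow, weight: 11] — material is plastic, hence Rejected.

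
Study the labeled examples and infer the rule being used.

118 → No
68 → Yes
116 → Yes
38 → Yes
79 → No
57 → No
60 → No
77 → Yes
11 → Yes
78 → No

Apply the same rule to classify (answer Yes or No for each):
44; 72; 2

Yes, No, Yes

The distinguishing property — ≡ 2 (mod 3) — holds for all the 'Yes' cases and none of the 'No' cases.
44 → 44 mod 3 = 2 → Yes. 72 → 72 mod 3 = 0 → No. 2 → 2 mod 3 = 2 → Yes.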